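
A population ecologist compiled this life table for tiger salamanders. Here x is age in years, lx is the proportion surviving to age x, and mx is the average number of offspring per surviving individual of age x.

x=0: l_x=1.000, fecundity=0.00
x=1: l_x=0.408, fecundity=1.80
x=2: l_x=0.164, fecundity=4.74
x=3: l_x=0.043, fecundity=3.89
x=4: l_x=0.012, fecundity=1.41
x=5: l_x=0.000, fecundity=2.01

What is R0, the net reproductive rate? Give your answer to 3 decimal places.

lx·mx by age: 0, 0.7344, 0.77736, 0.16727, 0.01692, 0
R0 = Σ lx·mx = 1.69595 → 1.696

1.696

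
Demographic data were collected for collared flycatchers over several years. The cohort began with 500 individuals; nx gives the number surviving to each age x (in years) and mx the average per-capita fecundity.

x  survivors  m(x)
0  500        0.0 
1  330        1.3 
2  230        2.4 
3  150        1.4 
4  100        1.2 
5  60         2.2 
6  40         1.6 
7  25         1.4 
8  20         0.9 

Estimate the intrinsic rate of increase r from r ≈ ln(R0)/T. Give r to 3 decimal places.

lx = nx/n0 = nx/500: 1, 0.66, 0.46, 0.3, 0.2, 0.12, 0.08, 0.05, 0.04
R0 = Σ lx·mx = 0 + 0.858 + 1.104 + 0.42 + 0.24 + 0.264 + 0.128 + 0.07 + 0.036 = 3.12
Σ x·lx·mx = 8.152; T = 8.152/3.12 = 2.61282…
r ≈ ln(R0)/T = ln(3.12)/2.61282… = 0.43548… → 0.435

0.435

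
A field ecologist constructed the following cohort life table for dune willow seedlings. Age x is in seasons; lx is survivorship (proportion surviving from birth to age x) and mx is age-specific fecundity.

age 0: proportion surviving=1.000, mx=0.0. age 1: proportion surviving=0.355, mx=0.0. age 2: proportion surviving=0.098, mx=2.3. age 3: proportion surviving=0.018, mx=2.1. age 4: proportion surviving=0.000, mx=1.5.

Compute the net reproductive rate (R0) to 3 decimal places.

lx·mx by age: 0, 0, 0.2254, 0.0378, 0
R0 = Σ lx·mx = 0.2632 → 0.263

0.263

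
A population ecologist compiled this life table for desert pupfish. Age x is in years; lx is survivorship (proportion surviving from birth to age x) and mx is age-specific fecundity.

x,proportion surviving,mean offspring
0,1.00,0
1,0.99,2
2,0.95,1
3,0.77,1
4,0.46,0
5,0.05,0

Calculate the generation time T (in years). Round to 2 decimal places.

lx·mx: 0, 1.98, 0.95, 0.77, 0, 0 → R0 = 3.7
x·lx·mx: 0, 1.98, 1.9, 2.31, 0, 0 → Σ = 6.19
T = 6.19 / 3.7 = 1.672973… → 1.67

1.67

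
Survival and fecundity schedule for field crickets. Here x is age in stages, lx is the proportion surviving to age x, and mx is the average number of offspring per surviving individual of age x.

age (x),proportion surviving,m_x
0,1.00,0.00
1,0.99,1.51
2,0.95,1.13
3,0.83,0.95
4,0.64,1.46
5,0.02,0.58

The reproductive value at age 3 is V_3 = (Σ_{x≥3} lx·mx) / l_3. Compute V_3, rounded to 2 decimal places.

lx·mx for x ≥ 3: 0.7885, 0.9344, 0.0116 → sum = 1.7345
V_3 = 1.7345 / l_3 = 1.7345 / 0.83 = 2.089759… → 2.09

2.09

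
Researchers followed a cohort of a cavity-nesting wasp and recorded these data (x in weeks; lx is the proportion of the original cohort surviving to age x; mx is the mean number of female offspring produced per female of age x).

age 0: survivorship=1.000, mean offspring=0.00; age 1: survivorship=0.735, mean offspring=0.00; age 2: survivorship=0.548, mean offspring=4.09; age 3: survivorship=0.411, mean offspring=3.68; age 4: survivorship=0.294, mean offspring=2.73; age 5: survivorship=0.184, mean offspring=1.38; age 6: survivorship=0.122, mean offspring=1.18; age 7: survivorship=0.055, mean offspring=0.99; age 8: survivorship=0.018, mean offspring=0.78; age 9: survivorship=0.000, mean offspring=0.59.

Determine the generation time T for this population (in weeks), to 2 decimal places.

2.96

lx·mx: 0, 0, 2.24132, 1.51248, 0.80262, 0.25392, 0.14396, 0.05445, 0.01404, 0 → R0 = 5.02279
x·lx·mx: 0, 0, 4.48264, 4.53744, 3.21048, 1.2696, 0.86376, 0.38115, 0.11232, 0 → Σ = 14.85739
T = 14.85739 / 5.02279 = 2.957995… → 2.96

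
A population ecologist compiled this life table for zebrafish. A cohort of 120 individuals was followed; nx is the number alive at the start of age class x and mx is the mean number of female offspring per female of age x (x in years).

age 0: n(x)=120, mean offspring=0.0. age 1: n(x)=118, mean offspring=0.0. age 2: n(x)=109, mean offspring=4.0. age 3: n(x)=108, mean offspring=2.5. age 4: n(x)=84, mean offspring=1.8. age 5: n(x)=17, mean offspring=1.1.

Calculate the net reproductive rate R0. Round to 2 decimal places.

7.30

lx = nx/n0 = nx/120: 1, 0.98333…, 0.90833…, 0.9, 0.7, 0.14167…
lx·mx by age: 0, 0, 3.633333…, 2.25, 1.26, 0.155833…
R0 = Σ lx·mx = 7.299167… → 7.30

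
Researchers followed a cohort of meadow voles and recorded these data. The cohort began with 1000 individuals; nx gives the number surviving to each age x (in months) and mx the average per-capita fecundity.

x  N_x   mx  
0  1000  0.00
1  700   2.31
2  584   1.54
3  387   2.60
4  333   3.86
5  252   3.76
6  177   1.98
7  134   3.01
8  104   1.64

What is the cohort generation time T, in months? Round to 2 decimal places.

3.38

lx = nx/n0 = nx/1000: 1, 0.7, 0.584, 0.387, 0.333, 0.252, 0.177, 0.134, 0.104
lx·mx: 0, 1.617, 0.89936, 1.0062, 1.28538, 0.94752, 0.35046, 0.40334, 0.17056 → R0 = 6.67982
x·lx·mx: 0, 1.617, 1.79872, 3.0186, 5.14152, 4.7376, 2.10276, 2.82338, 1.36448 → Σ = 22.60406
T = 22.60406 / 6.67982 = 3.383933… → 3.38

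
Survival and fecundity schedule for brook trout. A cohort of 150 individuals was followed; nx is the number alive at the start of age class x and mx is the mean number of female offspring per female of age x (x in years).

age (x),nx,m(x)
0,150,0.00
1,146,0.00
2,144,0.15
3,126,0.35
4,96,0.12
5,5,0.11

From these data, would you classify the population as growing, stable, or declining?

lx = nx/n0 = nx/150: 1, 0.97333…, 0.96, 0.84, 0.64, 0.03333…
R0 = Σ lx·mx = 0 + 0 + 0.144 + 0.294 + 0.0768 + 0.003667… = 0.518467…
R0 < 1, so the population is declining.

declining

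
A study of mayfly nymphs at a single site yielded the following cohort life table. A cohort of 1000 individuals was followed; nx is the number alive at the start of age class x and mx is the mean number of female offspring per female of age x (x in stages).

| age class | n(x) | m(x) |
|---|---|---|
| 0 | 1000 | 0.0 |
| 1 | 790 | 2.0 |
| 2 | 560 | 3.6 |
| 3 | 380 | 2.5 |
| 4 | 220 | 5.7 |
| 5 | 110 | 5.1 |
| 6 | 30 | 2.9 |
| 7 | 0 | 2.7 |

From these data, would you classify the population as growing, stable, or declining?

lx = nx/n0 = nx/1000: 1, 0.79, 0.56, 0.38, 0.22, 0.11, 0.03, 0
R0 = Σ lx·mx = 0 + 1.58 + 2.016 + 0.95 + 1.254 + 0.561 + 0.087 + 0 = 6.448
R0 > 1, so the population is growing.

growing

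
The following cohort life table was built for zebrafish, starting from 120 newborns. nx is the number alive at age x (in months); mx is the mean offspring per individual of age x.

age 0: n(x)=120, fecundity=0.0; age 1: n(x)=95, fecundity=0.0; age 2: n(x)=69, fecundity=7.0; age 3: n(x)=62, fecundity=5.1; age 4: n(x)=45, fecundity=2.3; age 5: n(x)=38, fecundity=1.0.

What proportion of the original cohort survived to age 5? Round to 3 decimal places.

0.317

l_5 = n_5/n_0 = 38/120 = 0.316667… → 0.317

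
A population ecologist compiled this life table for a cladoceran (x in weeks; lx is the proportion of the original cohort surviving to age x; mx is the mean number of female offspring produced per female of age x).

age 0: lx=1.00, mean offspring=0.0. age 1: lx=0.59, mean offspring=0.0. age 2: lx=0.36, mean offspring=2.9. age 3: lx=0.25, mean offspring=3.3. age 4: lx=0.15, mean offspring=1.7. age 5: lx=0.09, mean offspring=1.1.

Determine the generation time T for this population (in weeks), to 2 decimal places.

2.73

lx·mx: 0, 0, 1.044, 0.825, 0.255, 0.099 → R0 = 2.223
x·lx·mx: 0, 0, 2.088, 2.475, 1.02, 0.495 → Σ = 6.078
T = 6.078 / 2.223 = 2.734143… → 2.73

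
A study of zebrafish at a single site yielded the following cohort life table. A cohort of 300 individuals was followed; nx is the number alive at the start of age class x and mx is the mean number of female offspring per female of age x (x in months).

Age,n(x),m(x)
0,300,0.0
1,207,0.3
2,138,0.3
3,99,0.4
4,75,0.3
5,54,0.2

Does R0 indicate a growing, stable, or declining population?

lx = nx/n0 = nx/300: 1, 0.69, 0.46, 0.33, 0.25, 0.18
R0 = Σ lx·mx = 0 + 0.207 + 0.138 + 0.132 + 0.075 + 0.036 = 0.588
R0 < 1, so the population is declining.

declining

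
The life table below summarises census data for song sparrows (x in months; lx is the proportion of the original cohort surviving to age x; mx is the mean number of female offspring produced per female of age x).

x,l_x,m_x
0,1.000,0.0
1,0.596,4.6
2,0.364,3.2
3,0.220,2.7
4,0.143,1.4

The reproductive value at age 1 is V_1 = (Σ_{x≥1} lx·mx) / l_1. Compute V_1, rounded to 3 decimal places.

lx·mx for x ≥ 1: 2.7416, 1.1648, 0.594, 0.2002 → sum = 4.7006
V_1 = 4.7006 / l_1 = 4.7006 / 0.596 = 7.886913… → 7.887

7.887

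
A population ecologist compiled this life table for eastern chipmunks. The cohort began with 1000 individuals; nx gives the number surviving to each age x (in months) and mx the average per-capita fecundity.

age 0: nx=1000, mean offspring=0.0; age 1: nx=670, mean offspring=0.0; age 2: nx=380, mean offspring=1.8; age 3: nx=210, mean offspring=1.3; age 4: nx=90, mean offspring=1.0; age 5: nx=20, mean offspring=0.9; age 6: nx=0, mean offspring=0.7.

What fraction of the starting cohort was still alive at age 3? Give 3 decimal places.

0.210

l_3 = n_3/n_0 = 210/1000 = 0.21 → 0.210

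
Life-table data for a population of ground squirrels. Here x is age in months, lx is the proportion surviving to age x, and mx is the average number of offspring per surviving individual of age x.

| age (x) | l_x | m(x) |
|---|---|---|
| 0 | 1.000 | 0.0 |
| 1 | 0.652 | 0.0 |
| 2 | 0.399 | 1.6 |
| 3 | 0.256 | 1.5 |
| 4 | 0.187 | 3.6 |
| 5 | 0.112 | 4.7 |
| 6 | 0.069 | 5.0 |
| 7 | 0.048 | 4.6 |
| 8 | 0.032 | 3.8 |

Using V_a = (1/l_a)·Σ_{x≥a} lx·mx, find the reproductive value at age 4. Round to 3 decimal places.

10.091

lx·mx for x ≥ 4: 0.6732, 0.5264, 0.345, 0.2208, 0.1216 → sum = 1.887
V_4 = 1.887 / l_4 = 1.887 / 0.187 = 10.090909… → 10.091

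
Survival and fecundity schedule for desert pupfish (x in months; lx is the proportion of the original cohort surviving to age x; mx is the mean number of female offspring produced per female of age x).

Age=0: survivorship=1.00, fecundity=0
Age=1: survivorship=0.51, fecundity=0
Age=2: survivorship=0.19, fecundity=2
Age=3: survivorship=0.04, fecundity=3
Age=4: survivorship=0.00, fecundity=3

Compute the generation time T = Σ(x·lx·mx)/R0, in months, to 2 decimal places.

lx·mx: 0, 0, 0.38, 0.12, 0 → R0 = 0.5
x·lx·mx: 0, 0, 0.76, 0.36, 0 → Σ = 1.12
T = 1.12 / 0.5 = 2.24 → 2.24

2.24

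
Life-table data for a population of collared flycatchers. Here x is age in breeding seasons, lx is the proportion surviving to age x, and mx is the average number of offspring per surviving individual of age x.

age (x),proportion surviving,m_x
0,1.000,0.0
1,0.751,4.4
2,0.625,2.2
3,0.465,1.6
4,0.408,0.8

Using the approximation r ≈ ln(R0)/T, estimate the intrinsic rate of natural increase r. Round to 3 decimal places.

R0 = Σ lx·mx = 0 + 3.3044 + 1.375 + 0.744 + 0.3264 = 5.7498
Σ x·lx·mx = 9.592; T = 9.592/5.7498 = 1.66823…
r ≈ ln(R0)/T = ln(5.7498)/1.66823… = 1.04851… → 1.049

1.049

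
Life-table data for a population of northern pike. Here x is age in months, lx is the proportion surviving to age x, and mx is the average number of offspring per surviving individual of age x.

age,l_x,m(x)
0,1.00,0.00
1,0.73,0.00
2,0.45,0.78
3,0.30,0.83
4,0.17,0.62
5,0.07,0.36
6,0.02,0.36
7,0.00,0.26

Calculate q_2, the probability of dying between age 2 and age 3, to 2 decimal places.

q_2 = (l_2 − l_3) / l_2 = (0.45 − 0.3) / 0.45
     = 0.15 / 0.45 = 0.333333… → 0.33

0.33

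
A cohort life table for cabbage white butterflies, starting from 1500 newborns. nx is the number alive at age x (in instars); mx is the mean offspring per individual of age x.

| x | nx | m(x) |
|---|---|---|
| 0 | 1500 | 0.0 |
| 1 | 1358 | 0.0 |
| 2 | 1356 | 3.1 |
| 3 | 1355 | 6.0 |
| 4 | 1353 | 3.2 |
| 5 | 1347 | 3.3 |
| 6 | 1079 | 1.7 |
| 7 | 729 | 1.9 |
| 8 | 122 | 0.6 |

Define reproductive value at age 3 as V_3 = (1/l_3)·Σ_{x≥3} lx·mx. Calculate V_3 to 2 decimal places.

14.91

lx = nx/n0 = nx/1500: 1, 0.90533…, 0.904, 0.90333…, 0.902, 0.898, 0.71933…, 0.486, 0.08133…
lx·mx for x ≥ 3: 5.42…, 2.8864, 2.9634, 1.222867…, 0.9234, 0.0488… → sum = 13.464867…
V_3 = 13.464867… / l_3 = 13.464867… / 0.903333… = 14.905756… → 14.91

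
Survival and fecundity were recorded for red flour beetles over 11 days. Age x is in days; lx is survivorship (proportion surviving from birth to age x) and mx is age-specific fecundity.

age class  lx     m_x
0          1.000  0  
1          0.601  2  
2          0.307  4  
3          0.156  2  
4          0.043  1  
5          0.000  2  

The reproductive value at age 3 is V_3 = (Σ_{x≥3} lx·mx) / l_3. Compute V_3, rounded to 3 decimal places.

2.276

lx·mx for x ≥ 3: 0.312, 0.043, 0 → sum = 0.355
V_3 = 0.355 / l_3 = 0.355 / 0.156 = 2.275641… → 2.276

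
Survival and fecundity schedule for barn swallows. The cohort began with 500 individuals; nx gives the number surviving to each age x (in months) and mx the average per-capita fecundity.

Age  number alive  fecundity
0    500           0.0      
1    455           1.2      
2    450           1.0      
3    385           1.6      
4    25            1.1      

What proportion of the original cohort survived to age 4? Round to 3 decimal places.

0.050

l_4 = n_4/n_0 = 25/500 = 0.05 → 0.050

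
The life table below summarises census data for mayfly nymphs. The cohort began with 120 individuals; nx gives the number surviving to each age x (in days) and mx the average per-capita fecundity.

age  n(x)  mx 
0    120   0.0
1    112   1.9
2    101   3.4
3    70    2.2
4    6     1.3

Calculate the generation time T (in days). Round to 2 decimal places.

1.94

lx = nx/n0 = nx/120: 1, 0.93333…, 0.84167…, 0.58333…, 0.05
lx·mx: 0, 1.773333…, 2.861667…, 1.283333…, 0.065 → R0 = 5.983333…
x·lx·mx: 0, 1.773333…, 5.723333…, 3.85…, 0.26 → Σ = 11.606667…
T = 11.606667… / 5.983333… = 1.939833… → 1.94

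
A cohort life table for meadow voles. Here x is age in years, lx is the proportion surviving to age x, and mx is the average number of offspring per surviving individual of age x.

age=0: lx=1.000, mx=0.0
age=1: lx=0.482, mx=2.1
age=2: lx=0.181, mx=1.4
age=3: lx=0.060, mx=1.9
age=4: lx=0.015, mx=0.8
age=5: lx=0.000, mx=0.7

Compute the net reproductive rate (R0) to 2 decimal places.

1.39

lx·mx by age: 0, 1.0122, 0.2534, 0.114, 0.012, 0
R0 = Σ lx·mx = 1.3916 → 1.39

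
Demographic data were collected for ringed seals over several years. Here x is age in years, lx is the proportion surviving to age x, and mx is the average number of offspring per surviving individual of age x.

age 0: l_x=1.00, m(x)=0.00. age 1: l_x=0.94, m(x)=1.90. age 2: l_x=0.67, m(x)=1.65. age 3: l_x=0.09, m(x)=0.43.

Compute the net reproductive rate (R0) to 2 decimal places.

lx·mx by age: 0, 1.786, 1.1055, 0.0387
R0 = Σ lx·mx = 2.9302 → 2.93

2.93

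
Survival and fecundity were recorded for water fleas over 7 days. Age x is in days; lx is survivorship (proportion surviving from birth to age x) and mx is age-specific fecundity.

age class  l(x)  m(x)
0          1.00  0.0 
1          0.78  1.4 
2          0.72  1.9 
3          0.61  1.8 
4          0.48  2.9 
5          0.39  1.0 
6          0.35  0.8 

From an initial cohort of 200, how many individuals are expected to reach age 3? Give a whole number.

122

Expected survivors = N0 · l_3 = 200 × 0.61 = 122 → 122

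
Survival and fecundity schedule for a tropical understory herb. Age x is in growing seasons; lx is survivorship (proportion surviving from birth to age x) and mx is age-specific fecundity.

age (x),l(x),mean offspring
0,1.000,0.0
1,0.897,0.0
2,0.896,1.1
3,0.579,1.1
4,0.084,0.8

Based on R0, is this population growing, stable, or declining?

growing

R0 = Σ lx·mx = 0 + 0 + 0.9856 + 0.6369 + 0.0672 = 1.6897
R0 > 1, so the population is growing.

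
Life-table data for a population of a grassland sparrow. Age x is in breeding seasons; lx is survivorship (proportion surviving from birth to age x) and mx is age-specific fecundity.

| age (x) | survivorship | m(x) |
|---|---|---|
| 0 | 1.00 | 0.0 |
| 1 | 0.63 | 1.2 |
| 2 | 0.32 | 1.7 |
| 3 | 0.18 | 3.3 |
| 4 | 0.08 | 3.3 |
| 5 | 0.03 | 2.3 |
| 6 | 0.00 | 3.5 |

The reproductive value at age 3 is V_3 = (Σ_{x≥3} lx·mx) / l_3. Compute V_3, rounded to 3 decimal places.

lx·mx for x ≥ 3: 0.594, 0.264, 0.069, 0 → sum = 0.927
V_3 = 0.927 / l_3 = 0.927 / 0.18 = 5.15 → 5.150

5.150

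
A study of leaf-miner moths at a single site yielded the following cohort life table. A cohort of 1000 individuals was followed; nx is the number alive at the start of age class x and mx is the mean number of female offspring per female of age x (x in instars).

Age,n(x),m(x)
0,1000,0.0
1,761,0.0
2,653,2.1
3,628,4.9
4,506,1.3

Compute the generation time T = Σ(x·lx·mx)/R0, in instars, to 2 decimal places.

2.86

lx = nx/n0 = nx/1000: 1, 0.761, 0.653, 0.628, 0.506
lx·mx: 0, 0, 1.3713, 3.0772, 0.6578 → R0 = 5.1063
x·lx·mx: 0, 0, 2.7426, 9.2316, 2.6312 → Σ = 14.6054
T = 14.6054 / 5.1063 = 2.860271… → 2.86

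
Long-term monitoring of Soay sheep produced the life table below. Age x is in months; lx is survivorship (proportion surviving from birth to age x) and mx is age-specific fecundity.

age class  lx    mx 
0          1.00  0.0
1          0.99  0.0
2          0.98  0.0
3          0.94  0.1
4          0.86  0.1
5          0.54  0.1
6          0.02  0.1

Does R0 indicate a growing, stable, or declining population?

declining

R0 = Σ lx·mx = 0 + 0 + 0 + 0.094 + 0.086 + 0.054 + 0.002 = 0.236
R0 < 1, so the population is declining.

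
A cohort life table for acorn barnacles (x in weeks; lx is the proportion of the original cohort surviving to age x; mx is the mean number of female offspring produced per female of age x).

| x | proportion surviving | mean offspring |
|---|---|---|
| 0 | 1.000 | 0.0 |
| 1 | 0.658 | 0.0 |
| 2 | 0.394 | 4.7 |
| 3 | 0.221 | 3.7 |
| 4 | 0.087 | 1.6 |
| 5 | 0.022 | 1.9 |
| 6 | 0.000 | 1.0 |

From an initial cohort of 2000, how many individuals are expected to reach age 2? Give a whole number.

788

Expected survivors = N0 · l_2 = 2000 × 0.394 = 788 → 788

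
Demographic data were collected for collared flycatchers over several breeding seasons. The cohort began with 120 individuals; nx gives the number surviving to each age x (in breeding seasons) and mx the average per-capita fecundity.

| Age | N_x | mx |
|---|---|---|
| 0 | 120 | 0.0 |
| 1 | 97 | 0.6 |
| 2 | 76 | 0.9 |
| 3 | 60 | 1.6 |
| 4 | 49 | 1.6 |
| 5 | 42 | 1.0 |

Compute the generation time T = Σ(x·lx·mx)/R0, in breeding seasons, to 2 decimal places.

2.93

lx = nx/n0 = nx/120: 1, 0.80833…, 0.63333…, 0.5, 0.40833…, 0.35
lx·mx: 0, 0.485…, 0.57…, 0.8, 0.653333…, 0.35 → R0 = 2.858333…
x·lx·mx: 0, 0.485…, 1.14…, 2.4, 2.613333…, 1.75 → Σ = 8.388333…
T = 8.388333… / 2.858333… = 2.934694… → 2.93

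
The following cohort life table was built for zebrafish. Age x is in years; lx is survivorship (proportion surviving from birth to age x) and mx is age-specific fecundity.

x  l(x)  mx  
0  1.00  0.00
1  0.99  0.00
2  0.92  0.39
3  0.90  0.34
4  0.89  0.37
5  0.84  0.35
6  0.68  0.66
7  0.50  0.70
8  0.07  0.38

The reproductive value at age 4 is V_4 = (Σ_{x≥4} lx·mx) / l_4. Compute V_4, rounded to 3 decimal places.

1.628

lx·mx for x ≥ 4: 0.3293, 0.294, 0.4488, 0.35, 0.0266 → sum = 1.4487
V_4 = 1.4487 / l_4 = 1.4487 / 0.89 = 1.627753… → 1.628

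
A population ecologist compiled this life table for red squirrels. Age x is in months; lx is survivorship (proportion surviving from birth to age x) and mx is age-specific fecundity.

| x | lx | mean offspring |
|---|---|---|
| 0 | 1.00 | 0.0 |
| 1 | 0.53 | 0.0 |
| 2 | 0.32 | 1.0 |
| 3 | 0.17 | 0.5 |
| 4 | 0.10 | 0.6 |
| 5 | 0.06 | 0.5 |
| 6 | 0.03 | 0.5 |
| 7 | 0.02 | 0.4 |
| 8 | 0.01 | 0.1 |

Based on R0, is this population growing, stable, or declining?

declining

R0 = Σ lx·mx = 0 + 0 + 0.32 + 0.085 + 0.06 + 0.03 + 0.015 + 0.008 + 0.001 = 0.519
R0 < 1, so the population is declining.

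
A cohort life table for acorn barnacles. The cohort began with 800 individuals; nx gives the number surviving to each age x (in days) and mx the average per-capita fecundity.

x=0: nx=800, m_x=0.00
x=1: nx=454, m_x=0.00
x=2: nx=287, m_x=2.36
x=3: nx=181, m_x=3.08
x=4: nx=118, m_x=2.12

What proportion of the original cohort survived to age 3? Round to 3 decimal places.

0.226

l_3 = n_3/n_0 = 181/800 = 0.22625 → 0.226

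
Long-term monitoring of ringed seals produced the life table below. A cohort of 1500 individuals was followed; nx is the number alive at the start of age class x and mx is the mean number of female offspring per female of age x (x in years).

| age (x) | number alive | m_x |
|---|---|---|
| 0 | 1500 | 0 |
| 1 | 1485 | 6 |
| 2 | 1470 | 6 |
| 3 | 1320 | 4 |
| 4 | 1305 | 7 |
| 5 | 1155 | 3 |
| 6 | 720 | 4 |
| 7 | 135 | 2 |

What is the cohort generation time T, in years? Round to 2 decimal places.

lx = nx/n0 = nx/1500: 1, 0.99, 0.98, 0.88, 0.87, 0.77, 0.48, 0.09
lx·mx: 0, 5.94, 5.88, 3.52, 6.09, 2.31, 1.92, 0.18 → R0 = 25.84
x·lx·mx: 0, 5.94, 11.76, 10.56, 24.36, 11.55, 11.52, 1.26 → Σ = 76.95
T = 76.95 / 25.84 = 2.977941… → 2.98

2.98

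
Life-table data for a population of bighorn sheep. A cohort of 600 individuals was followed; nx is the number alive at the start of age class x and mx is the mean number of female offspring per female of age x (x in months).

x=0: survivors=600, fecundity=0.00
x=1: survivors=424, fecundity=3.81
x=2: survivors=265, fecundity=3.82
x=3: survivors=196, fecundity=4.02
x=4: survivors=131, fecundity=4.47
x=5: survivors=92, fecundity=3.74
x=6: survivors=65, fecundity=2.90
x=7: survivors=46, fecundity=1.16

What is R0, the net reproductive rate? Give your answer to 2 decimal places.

7.65

lx = nx/n0 = nx/600: 1, 0.70667…, 0.44167…, 0.32667…, 0.21833…, 0.15333…, 0.10833…, 0.07667…
lx·mx by age: 0, 2.6924…, 1.687167…, 1.3132…, 0.97595…, 0.573467…, 0.314167…, 0.088933…
R0 = Σ lx·mx = 7.645283… → 7.65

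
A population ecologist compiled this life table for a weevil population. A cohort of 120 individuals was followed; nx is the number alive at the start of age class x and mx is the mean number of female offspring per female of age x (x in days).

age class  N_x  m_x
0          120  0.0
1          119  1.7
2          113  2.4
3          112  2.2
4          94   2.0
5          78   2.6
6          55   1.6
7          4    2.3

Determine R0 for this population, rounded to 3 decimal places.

10.066

lx = nx/n0 = nx/120: 1, 0.99167…, 0.94167…, 0.93333…, 0.78333…, 0.65, 0.45833…, 0.03333…
lx·mx by age: 0, 1.685833…, 2.26…, 2.053333…, 1.566667…, 1.69, 0.733333…, 0.076667…
R0 = Σ lx·mx = 10.065833… → 10.066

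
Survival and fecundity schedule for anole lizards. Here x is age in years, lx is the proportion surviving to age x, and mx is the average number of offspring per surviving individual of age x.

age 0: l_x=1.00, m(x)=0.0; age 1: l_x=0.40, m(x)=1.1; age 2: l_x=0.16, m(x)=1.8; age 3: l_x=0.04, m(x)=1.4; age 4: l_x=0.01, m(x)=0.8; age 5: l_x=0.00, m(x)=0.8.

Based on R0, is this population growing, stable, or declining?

declining

R0 = Σ lx·mx = 0 + 0.44 + 0.288 + 0.056 + 0.008 + 0 = 0.792
R0 < 1, so the population is declining.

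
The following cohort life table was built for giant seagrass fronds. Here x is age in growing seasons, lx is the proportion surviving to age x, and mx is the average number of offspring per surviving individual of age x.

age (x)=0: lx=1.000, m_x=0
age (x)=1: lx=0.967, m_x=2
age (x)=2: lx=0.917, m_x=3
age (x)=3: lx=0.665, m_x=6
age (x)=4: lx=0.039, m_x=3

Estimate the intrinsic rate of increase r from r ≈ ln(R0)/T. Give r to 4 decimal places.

0.9617

R0 = Σ lx·mx = 0 + 1.934 + 2.751 + 3.99 + 0.117 = 8.792
Σ x·lx·mx = 19.874; T = 19.874/8.792 = 2.26046…
r ≈ ln(R0)/T = ln(8.792)/2.26046… = 0.96168… → 0.9617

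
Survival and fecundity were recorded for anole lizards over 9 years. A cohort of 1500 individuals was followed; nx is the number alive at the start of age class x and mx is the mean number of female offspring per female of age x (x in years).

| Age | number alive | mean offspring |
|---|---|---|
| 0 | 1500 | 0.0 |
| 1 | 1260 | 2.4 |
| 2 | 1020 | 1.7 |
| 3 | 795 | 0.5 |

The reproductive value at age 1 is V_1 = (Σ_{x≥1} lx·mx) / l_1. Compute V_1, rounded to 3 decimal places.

lx = nx/n0 = nx/1500: 1, 0.84, 0.68, 0.53
lx·mx for x ≥ 1: 2.016, 1.156, 0.265 → sum = 3.437
V_1 = 3.437 / l_1 = 3.437 / 0.84 = 4.091667… → 4.092

4.092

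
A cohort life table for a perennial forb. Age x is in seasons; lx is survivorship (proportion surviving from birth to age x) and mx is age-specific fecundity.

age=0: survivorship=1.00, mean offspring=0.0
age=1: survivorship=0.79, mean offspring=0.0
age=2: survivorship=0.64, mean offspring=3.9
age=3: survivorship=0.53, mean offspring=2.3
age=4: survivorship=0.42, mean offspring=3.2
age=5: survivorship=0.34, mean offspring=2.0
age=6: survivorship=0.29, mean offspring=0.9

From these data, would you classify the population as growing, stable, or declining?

R0 = Σ lx·mx = 0 + 0 + 2.496 + 1.219 + 1.344 + 0.68 + 0.261 = 6
R0 > 1, so the population is growing.

growing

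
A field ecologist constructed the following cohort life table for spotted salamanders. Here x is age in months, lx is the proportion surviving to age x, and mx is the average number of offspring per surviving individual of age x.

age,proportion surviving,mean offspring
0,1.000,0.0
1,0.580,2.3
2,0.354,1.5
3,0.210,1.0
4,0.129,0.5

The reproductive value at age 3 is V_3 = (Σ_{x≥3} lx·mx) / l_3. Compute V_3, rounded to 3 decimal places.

1.307

lx·mx for x ≥ 3: 0.21, 0.0645 → sum = 0.2745
V_3 = 0.2745 / l_3 = 0.2745 / 0.21 = 1.307143… → 1.307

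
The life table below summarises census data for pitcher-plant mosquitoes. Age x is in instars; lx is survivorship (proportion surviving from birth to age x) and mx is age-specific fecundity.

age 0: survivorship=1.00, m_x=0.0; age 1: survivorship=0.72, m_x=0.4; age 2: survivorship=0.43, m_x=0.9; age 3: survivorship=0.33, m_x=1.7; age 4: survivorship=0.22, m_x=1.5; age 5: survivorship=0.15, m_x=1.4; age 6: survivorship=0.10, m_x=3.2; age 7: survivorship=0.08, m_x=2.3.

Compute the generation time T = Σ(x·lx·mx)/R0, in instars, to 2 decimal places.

lx·mx: 0, 0.288, 0.387, 0.561, 0.33, 0.21, 0.32, 0.184 → R0 = 2.28
x·lx·mx: 0, 0.288, 0.774, 1.683, 1.32, 1.05, 1.92, 1.288 → Σ = 8.323
T = 8.323 / 2.28 = 3.650439… → 3.65

3.65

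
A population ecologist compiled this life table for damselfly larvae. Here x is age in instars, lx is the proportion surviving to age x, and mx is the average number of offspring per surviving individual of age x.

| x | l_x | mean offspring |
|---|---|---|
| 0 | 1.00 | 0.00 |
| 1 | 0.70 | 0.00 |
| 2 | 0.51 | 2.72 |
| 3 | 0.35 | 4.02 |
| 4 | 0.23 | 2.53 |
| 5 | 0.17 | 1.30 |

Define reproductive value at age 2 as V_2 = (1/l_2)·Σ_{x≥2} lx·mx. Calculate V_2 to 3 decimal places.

lx·mx for x ≥ 2: 1.3872, 1.407, 0.5819, 0.221 → sum = 3.5971
V_2 = 3.5971 / l_2 = 3.5971 / 0.51 = 7.053137… → 7.053

7.053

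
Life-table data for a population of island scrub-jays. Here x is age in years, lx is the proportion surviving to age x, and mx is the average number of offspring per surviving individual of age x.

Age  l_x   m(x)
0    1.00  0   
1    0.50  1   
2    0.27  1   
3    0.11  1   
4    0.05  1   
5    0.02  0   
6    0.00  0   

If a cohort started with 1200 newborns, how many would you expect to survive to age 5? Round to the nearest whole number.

24

Expected survivors = N0 · l_5 = 1200 × 0.02 = 24 → 24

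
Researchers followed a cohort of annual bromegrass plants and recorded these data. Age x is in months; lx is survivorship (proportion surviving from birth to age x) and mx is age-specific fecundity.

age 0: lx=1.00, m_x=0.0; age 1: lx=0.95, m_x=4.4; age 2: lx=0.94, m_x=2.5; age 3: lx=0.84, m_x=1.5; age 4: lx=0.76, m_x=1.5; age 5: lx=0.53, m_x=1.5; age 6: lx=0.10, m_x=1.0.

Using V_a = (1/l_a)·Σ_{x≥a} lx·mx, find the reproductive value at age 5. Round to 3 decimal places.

1.689

lx·mx for x ≥ 5: 0.795, 0.1 → sum = 0.895
V_5 = 0.895 / l_5 = 0.895 / 0.53 = 1.688679… → 1.689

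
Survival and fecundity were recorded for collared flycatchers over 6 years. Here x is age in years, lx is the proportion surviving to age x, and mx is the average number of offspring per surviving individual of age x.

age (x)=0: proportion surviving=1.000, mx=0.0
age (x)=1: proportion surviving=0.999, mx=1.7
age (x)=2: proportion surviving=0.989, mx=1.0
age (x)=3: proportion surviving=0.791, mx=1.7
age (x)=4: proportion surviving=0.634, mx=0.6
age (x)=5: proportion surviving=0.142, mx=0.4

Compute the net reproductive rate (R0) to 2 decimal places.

4.47

lx·mx by age: 0, 1.6983, 0.989, 1.3447, 0.3804, 0.0568
R0 = Σ lx·mx = 4.4692 → 4.47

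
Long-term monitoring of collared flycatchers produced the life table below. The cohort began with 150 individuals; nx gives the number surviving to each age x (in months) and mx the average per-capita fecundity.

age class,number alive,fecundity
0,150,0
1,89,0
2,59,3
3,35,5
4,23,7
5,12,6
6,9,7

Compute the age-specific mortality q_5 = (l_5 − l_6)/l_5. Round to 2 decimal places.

0.25

lx = nx/n0 = nx/150: 1, 0.59333…, 0.39333…, 0.23333…, 0.15333…, 0.08, 0.06
q_5 = (l_5 − l_6) / l_5 = (0.08 − 0.06) / 0.08
     = 0.02 / 0.08 = 0.25 → 0.25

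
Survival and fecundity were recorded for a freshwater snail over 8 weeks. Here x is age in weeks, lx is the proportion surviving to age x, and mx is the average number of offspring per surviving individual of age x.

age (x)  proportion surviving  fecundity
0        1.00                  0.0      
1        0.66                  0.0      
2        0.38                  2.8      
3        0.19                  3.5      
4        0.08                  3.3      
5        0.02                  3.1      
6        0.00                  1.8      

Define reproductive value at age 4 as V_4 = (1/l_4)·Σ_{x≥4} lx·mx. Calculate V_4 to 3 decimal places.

4.075

lx·mx for x ≥ 4: 0.264, 0.062, 0 → sum = 0.326
V_4 = 0.326 / l_4 = 0.326 / 0.08 = 4.075 → 4.075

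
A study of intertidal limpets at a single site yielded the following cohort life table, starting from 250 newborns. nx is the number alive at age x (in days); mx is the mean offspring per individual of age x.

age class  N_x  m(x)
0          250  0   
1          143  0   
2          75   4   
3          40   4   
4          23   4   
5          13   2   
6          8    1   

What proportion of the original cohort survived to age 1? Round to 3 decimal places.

0.572

l_1 = n_1/n_0 = 143/250 = 0.572 → 0.572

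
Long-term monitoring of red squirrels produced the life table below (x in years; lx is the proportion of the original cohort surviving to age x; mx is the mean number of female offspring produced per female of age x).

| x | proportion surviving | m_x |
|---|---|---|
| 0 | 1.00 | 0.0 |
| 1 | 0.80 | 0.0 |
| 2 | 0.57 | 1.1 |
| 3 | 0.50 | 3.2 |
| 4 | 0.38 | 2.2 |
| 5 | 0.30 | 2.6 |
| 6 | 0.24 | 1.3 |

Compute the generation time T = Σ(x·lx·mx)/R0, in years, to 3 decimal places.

lx·mx: 0, 0, 0.627, 1.6, 0.836, 0.78, 0.312 → R0 = 4.155
x·lx·mx: 0, 0, 1.254, 4.8, 3.344, 3.9, 1.872 → Σ = 15.17
T = 15.17 / 4.155 = 3.651023… → 3.651

3.651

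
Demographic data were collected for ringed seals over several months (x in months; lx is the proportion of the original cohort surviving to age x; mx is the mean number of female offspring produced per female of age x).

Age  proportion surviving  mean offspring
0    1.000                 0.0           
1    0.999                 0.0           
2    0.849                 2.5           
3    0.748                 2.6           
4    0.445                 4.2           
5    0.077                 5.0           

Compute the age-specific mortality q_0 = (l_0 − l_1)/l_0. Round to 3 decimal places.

0.001

q_0 = (l_0 − l_1) / l_0 = (1 − 0.999) / 1
     = 0.001 / 1 = 0.001 → 0.001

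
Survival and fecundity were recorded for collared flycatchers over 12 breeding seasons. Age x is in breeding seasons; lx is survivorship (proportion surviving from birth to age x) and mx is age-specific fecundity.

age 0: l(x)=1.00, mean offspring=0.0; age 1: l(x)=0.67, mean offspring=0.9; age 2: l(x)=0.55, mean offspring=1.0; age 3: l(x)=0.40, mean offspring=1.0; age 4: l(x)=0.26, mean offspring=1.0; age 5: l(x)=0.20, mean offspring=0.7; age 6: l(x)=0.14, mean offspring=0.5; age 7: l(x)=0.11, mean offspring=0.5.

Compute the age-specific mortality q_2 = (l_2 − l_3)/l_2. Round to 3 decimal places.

q_2 = (l_2 − l_3) / l_2 = (0.55 − 0.4) / 0.55
     = 0.15 / 0.55 = 0.272727… → 0.273

0.273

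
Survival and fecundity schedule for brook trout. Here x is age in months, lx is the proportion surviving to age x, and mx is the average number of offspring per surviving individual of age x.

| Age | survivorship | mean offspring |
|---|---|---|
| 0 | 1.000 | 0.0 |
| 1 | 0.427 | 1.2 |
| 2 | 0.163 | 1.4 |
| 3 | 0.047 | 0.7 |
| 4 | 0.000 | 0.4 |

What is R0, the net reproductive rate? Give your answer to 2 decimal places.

lx·mx by age: 0, 0.5124, 0.2282, 0.0329, 0
R0 = Σ lx·mx = 0.7735 → 0.77

0.77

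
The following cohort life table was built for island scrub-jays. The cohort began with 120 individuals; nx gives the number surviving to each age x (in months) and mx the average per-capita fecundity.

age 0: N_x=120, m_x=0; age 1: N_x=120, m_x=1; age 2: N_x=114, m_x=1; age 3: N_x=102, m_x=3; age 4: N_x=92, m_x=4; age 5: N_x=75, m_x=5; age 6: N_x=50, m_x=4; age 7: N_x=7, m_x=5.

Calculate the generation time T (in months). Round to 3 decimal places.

3.991

lx = nx/n0 = nx/120: 1, 1, 0.95, 0.85, 0.76667…, 0.625, 0.41667…, 0.05833…
lx·mx: 0, 1, 0.95, 2.55, 3.066667…, 3.125, 1.666667…, 0.291667… → R0 = 12.65…
x·lx·mx: 0, 1, 1.9, 7.65, 12.266667…, 15.625, 10…, 2.041667… → Σ = 50.483333…
T = 50.483333… / 12.65… = 3.990777… → 3.991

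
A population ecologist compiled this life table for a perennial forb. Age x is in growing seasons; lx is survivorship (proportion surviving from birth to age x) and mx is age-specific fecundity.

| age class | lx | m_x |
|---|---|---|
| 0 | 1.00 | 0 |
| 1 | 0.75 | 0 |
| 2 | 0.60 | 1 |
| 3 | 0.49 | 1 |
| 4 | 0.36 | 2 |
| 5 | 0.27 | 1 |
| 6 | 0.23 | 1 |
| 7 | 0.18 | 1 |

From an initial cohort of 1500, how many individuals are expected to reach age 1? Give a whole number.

Expected survivors = N0 · l_1 = 1500 × 0.75 = 1125 → 1125

1125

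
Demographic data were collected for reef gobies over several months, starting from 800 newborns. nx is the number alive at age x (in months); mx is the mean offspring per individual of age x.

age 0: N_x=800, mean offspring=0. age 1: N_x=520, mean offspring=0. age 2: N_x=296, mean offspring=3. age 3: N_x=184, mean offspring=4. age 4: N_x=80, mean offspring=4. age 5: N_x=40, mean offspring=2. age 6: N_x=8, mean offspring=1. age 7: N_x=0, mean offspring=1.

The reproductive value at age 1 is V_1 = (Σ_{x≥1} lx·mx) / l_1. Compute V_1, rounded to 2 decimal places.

3.91

lx = nx/n0 = nx/800: 1, 0.65, 0.37, 0.23, 0.1, 0.05, 0.01, 0
lx·mx for x ≥ 1: 0, 1.11, 0.92, 0.4, 0.1, 0.01, 0 → sum = 2.54
V_1 = 2.54 / l_1 = 2.54 / 0.65 = 3.907692… → 3.91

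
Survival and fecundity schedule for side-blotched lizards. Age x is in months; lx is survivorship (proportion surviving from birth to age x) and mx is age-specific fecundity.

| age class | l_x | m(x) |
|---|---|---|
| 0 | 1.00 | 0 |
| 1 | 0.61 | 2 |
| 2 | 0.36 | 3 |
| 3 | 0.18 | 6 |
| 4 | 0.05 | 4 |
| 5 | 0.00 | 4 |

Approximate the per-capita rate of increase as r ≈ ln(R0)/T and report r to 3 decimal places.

0.615

R0 = Σ lx·mx = 0 + 1.22 + 1.08 + 1.08 + 0.2 + 0 = 3.58
Σ x·lx·mx = 7.42; T = 7.42/3.58 = 2.07263…
r ≈ ln(R0)/T = ln(3.58)/2.07263… = 0.61534… → 0.615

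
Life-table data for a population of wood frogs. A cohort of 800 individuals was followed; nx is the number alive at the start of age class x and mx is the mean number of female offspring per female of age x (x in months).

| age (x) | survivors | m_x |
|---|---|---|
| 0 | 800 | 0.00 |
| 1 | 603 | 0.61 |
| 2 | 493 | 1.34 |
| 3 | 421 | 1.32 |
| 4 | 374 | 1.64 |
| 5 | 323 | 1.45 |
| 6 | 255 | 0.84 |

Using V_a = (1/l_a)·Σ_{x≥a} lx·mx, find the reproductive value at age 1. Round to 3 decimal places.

4.776

lx = nx/n0 = nx/800: 1, 0.75375, 0.61625, 0.52625, 0.4675, 0.40375, 0.31875
lx·mx for x ≥ 1: 0.459788…, 0.825775…, 0.69465…, 0.7667, 0.585438…, 0.26775… → sum = 3.6001…
V_1 = 3.6001… / l_1 = 3.6001… / 0.75375 = 4.776252… → 4.776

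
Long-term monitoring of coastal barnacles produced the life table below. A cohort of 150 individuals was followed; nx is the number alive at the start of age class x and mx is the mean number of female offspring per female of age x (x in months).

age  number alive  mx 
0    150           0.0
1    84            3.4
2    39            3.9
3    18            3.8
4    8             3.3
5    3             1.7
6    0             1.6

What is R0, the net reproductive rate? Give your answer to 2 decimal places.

3.58

lx = nx/n0 = nx/150: 1, 0.56, 0.26, 0.12, 0.05333…, 0.02, 0
lx·mx by age: 0, 1.904, 1.014, 0.456, 0.176…, 0.034, 0
R0 = Σ lx·mx = 3.584… → 3.58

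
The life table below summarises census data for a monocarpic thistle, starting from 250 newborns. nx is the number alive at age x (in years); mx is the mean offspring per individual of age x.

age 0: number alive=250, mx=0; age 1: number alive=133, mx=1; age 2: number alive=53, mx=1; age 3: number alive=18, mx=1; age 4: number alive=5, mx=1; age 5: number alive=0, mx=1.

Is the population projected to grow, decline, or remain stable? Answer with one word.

declining

lx = nx/n0 = nx/250: 1, 0.532, 0.212, 0.072, 0.02, 0
R0 = Σ lx·mx = 0 + 0.532 + 0.212 + 0.072 + 0.02 + 0 = 0.836
R0 < 1, so the population is declining.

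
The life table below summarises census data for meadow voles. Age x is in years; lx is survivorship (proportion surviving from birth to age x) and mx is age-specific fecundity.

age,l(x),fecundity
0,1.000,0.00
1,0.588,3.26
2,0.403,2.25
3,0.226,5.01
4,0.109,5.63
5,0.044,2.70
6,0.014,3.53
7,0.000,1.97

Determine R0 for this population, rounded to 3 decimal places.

4.738

lx·mx by age: 0, 1.91688, 0.90675, 1.13226, 0.61367, 0.1188, 0.04942, 0
R0 = Σ lx·mx = 4.73778 → 4.738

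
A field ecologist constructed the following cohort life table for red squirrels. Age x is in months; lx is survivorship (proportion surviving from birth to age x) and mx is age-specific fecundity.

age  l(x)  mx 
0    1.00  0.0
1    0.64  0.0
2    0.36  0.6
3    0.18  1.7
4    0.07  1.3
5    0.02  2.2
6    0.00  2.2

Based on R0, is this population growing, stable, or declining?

declining

R0 = Σ lx·mx = 0 + 0 + 0.216 + 0.306 + 0.091 + 0.044 + 0 = 0.657
R0 < 1, so the population is declining.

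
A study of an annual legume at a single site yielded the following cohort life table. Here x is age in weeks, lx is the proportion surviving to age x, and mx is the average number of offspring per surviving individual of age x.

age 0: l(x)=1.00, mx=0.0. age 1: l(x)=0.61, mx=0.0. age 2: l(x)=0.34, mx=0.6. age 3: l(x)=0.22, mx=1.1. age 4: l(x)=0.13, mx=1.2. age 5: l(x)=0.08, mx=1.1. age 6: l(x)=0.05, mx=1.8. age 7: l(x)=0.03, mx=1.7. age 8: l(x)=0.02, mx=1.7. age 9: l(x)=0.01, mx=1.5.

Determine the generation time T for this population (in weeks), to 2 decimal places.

3.98

lx·mx: 0, 0, 0.204, 0.242, 0.156, 0.088, 0.09, 0.051, 0.034, 0.015 → R0 = 0.88
x·lx·mx: 0, 0, 0.408, 0.726, 0.624, 0.44, 0.54, 0.357, 0.272, 0.135 → Σ = 3.502
T = 3.502 / 0.88 = 3.979545… → 3.98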